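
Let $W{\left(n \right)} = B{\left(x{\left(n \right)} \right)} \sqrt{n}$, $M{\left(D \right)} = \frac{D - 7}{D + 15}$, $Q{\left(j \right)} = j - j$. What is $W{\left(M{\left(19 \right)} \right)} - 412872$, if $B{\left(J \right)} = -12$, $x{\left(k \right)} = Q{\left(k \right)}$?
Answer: $-412872 - \frac{12 \sqrt{102}}{17} \approx -4.1288 \cdot 10^{5}$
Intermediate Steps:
$Q{\left(j \right)} = 0$
$x{\left(k \right)} = 0$
$M{\left(D \right)} = \frac{-7 + D}{15 + D}$
$W{\left(n \right)} = - 12 \sqrt{n}$
$W{\left(M{\left(19 \right)} \right)} - 412872 = - 12 \sqrt{\frac{-7 + 19}{15 + 19}} - 412872 = - 12 \sqrt{\frac{1}{34} \cdot 12} - 412872 = - 12 \sqrt{\frac{6}{17}} - 412872 = - 12 \frac{\sqrt{102}}{17} - 412872 = - \frac{12 \sqrt{102}}{17} - 412872 = -412872 - \frac{12 \sqrt{102}}{17}$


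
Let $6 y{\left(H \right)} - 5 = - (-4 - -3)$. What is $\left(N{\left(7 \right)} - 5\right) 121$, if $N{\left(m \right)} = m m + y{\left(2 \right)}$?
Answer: $5445$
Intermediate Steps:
$y{\left(H \right)} = 1$ ($y{\left(H \right)} = \frac{5}{6} + \frac{\left(-1\right) \left(-4 - -3\right)}{6} = \frac{5}{6} + \frac{\left(-1\right) \left(-4 + 3\right)}{6} = \frac{5}{6} + \frac{\left(-1\right) \left(-1\right)}{6} = \frac{5}{6} + \frac{1}{6} \cdot 1 = \frac{5}{6} + \frac{1}{6} = 1$)
$N{\left(m \right)} = 1 + m^{2}$ ($N{\left(m \right)} = m m + 1 = m^{2} + 1 = 1 + m^{2}$)
$\left(N{\left(7 \right)} - 5\right) 121 = \left(\left(1 + 7^{2}\right) - 5\right) 121 = \left(\left(1 + 49\right) - 5\right) 121 = \left(50 - 5\right) 121 = 45 \cdot 121 = 5445$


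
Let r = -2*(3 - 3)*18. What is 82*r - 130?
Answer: -130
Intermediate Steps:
r = 0 (r = -2*0*18 = 0*18 = 0)
82*r - 130 = 82*0 - 130 = 0 - 130 = -130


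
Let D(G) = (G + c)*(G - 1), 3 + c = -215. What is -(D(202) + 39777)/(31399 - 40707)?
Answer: 36561/9308 ≈ 3.9279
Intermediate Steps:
c = -218 (c = -3 - 215 = -218)
D(G) = (-1 + G)*(-218 + G) (D(G) = (G - 218)*(G - 1) = (-218 + G)*(-1 + G) = (-1 + G)*(-218 + G))
-(D(202) + 39777)/(31399 - 40707) = -((218 + 202² - 219*202) + 39777)/(31399 - 40707) = -((218 + 40804 - 44238) + 39777)/(-9308) = -(-3216 + 39777)*(-1)/9308 = -36561*(-1)/9308 = -1*(-36561/9308) = 36561/9308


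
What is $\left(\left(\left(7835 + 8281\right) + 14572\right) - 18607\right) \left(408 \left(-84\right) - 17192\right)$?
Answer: $-621736584$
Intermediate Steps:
$\left(\left(\left(7835 + 8281\right) + 14572\right) - 18607\right) \left(408 \left(-84\right) - 17192\right) = \left(\left(16116 + 14572\right) - 18607\right) \left(-34272 - 17192\right) = \left(30688 - 18607\right) \left(-51464\right) = 12081 \left(-51464\right) = -621736584$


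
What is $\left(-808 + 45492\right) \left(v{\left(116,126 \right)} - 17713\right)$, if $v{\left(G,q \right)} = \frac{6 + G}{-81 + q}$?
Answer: $- \frac{35611494692}{45} \approx -7.9137 \cdot 10^{8}$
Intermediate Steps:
$v{\left(G,q \right)} = \frac{6 + G}{-81 + q}$
$\left(-808 + 45492\right) \left(v{\left(116,126 \right)} - 17713\right) = \left(-808 + 45492\right) \left(\frac{6 + 116}{-81 + 126} - 17713\right) = 44684 \left(\frac{1}{45} \cdot 122 - 17713\right) = 44684 \left(\frac{122}{45} - 17713\right) = 44684 \left(- \frac{796963}{45}\right) = - \frac{35611494692}{45}$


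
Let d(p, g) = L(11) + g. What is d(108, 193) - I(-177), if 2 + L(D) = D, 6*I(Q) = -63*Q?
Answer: -3313/2 ≈ -1656.5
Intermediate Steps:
I(Q) = -21*Q/2 (I(Q) = (-63*Q)/6 = -21*Q/2)
L(D) = -2 + D
d(p, g) = 9 + g (d(p, g) = (-2 + 11) + g = 9 + g)
d(108, 193) - I(-177) = (9 + 193) - (-21)*(-177)/2 = 202 - 1*3717/2 = 202 - 3717/2 = -3313/2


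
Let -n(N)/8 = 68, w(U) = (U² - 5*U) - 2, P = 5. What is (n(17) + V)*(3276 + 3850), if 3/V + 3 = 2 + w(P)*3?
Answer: -3879598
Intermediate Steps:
w(U) = -2 + U² - 5*U
n(N) = -544 (n(N) = -8*68 = -544)
V = -3/7 (V = 3/(-3 + (2 + (-2 + 5² - 5*5)*3)) = 3/(-3 + (2 + (-2 + 25 - 25)*3)) = 3/(-3 + (2 - 2*3)) = 3/(-3 + (2 - 6)) = 3/(-3 - 4) = 3/(-7) = 3*(-⅐) = -3/7 ≈ -0.42857)
(n(17) + V)*(3276 + 3850) = (-544 - 3/7)*(3276 + 3850) = -3811/7*7126 = -3879598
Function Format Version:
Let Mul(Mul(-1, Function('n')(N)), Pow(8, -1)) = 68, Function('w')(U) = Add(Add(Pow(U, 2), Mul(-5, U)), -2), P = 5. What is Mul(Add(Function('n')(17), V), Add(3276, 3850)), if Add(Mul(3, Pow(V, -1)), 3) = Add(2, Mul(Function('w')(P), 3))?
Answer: -3879598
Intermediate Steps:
Function('w')(U) = Add(-2, Pow(U, 2), Mul(-5, U))
Function('n')(N) = -544 (Function('n')(N) = Mul(-8, 68) = -544)
V = Rational(-3, 7) (V = Mul(3, Pow(Add(-3, Add(2, Mul(Add(-2, Pow(5, 2), Mul(-5, 5)), 3))), -1)) = Mul(3, Pow(Add(-3, Add(2, Mul(Add(-2, 25, -25), 3))), -1)) = Mul(3, Pow(Add(-3, Add(2, Mul(-2, 3))), -1)) = Mul(3, Pow(Add(-3, Add(2, -6)), -1)) = Mul(3, Pow(Add(-3, -4), -1)) = Mul(3, Pow(-7, -1)) = Mul(3, Rational(-1, 7)) = Rational(-3, 7) ≈ -0.42857)
Mul(Add(Function('n')(17), V), Add(3276, 3850)) = Mul(Add(-544, Rational(-3, 7)), Add(3276, 3850)) = Mul(Rational(-3811, 7), 7126) = -3879598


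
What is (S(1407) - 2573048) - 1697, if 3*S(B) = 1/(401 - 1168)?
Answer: -5924488246/2301 ≈ -2.5747e+6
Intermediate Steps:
S(B) = -1/2301 (S(B) = 1/(3*(401 - 1168)) = (⅓)/(-767) = (⅓)*(-1/767) = -1/2301)
(S(1407) - 2573048) - 1697 = (-1/2301 - 2573048) - 1697 = -5920583449/2301 - 1697 = -5924488246/2301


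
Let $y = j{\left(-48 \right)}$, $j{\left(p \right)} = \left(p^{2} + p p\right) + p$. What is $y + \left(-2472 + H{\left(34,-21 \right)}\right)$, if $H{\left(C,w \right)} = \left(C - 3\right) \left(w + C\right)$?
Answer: $2491$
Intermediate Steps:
$H{\left(C,w \right)} = \left(-3 + C\right) \left(C + w\right)$
$j{\left(p \right)} = p + 2 p^{2}$ ($j{\left(p \right)} = \left(p^{2} + p^{2}\right) + p = 2 p^{2} + p = p + 2 p^{2}$)
$y = 4560$ ($y = - 48 \left(1 + 2 \left(-48\right)\right) = - 48 \left(1 - 96\right) = \left(-48\right) \left(-95\right) = 4560$)
$y + \left(-2472 + H{\left(34,-21 \right)}\right) = 4560 + \left(-2472 + \left(34^{2} - 102 - -63 + 34 \left(-21\right)\right)\right) = 4560 + \left(-2472 + \left(1156 - 102 + 63 - 714\right)\right) = 4560 + \left(-2472 + 403\right) = 4560 - 2069 = 2491$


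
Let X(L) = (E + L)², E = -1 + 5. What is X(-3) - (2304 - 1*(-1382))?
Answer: -3685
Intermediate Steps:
E = 4
X(L) = (4 + L)²
X(-3) - (2304 - 1*(-1382)) = (4 - 3)² - (2304 - 1*(-1382)) = 1² - (2304 + 1382) = 1 - 1*3686 = 1 - 3686 = -3685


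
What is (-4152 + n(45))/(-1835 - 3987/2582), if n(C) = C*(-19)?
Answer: 12928074/4741957 ≈ 2.7263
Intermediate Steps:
n(C) = -19*C
(-4152 + n(45))/(-1835 - 3987/2582) = (-4152 - 19*45)/(-1835 - 3987/2582) = (-4152 - 855)/(-1835 - 3987*1/2582) = -5007/(-1835 - 3987/2582) = -5007/(-4741957/2582) = -5007*(-2582/4741957) = 12928074/4741957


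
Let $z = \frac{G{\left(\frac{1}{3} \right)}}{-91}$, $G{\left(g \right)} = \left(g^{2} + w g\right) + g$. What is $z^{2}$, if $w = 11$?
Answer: $\frac{1369}{670761} \approx 0.002041$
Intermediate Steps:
$G{\left(g \right)} = g^{2} + 12 g$ ($G{\left(g \right)} = \left(g^{2} + 11 g\right) + g = g^{2} + 12 g$)
$z = - \frac{37}{819}$ ($z = \frac{\frac{1}{3} \left(12 + \frac{1}{3}\right)}{-91} = \frac{12 + \frac{1}{3}}{3} \left(- \frac{1}{91}\right) = \frac{1}{3} \cdot \frac{37}{3} \left(- \frac{1}{91}\right) = \frac{37}{9} \left(- \frac{1}{91}\right) = - \frac{37}{819} \approx -0.045177$)
$z^{2} = \left(- \frac{37}{819}\right)^{2} = \frac{1369}{670761}$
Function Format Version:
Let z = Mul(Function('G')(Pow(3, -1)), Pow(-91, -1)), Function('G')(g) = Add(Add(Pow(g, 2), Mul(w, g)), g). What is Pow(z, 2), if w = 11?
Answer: Rational(1369, 670761) ≈ 0.0020410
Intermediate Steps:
Function('G')(g) = Add(Pow(g, 2), Mul(12, g)) (Function('G')(g) = Add(Add(Pow(g, 2), Mul(11, g)), g) = Add(Pow(g, 2), Mul(12, g)))
z = Rational(-37, 819) (z = Mul(Mul(Pow(3, -1), Add(12, Pow(3, -1))), Pow(-91, -1)) = Mul(Mul(Rational(1, 3), Add(12, Rational(1, 3))), Rational(-1, 91)) = Mul(Mul(Rational(1, 3), Rational(37, 3)), Rational(-1, 91)) = Mul(Rational(37, 9), Rational(-1, 91)) = Rational(-37, 819) ≈ -0.045177)
Pow(z, 2) = Pow(Rational(-37, 819), 2) = Rational(1369, 670761)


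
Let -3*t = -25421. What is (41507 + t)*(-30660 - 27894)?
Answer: -2926567956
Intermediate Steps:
t = 25421/3 (t = -⅓*(-25421) = 25421/3 ≈ 8473.7)
(41507 + t)*(-30660 - 27894) = (41507 + 25421/3)*(-30660 - 27894) = (149942/3)*(-58554) = -2926567956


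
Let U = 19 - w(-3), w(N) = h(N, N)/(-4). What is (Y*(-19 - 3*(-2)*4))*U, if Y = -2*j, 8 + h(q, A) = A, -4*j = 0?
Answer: 0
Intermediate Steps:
j = 0 (j = -¼*0 = 0)
h(q, A) = -8 + A
w(N) = 2 - N/4 (w(N) = (-8 + N)/(-4) = (-8 + N)*(-¼) = 2 - N/4)
U = 65/4 (U = 19 - (2 - ¼*(-3)) = 19 - (2 + ¾) = 19 - 1*11/4 = 19 - 11/4 = 65/4 ≈ 16.250)
Y = 0 (Y = -2*0 = 0)
(Y*(-19 - 3*(-2)*4))*U = (0*(-19 - 3*(-2)*4))*(65/4) = (0*(-19 - (-6)*4))*(65/4) = (0*(-19 - 1*(-24)))*(65/4) = (0*(-19 + 24))*(65/4) = (0*5)*(65/4) = 0*(65/4) = 0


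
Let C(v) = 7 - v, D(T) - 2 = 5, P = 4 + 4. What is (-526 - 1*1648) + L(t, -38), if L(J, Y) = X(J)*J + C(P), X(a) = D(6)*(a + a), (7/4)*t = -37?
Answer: 28583/7 ≈ 4083.3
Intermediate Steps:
t = -148/7 (t = (4/7)*(-37) = -148/7 ≈ -21.143)
P = 8
D(T) = 7 (D(T) = 2 + 5 = 7)
X(a) = 14*a (X(a) = 7*(a + a) = 7*(2*a) = 14*a)
L(J, Y) = -1 + 14*J**2 (L(J, Y) = (14*J)*J + (7 - 1*8) = 14*J**2 + (7 - 8) = 14*J**2 - 1 = -1 + 14*J**2)
(-526 - 1*1648) + L(t, -38) = (-526 - 1*1648) + (-1 + 14*(-148/7)**2) = (-526 - 1648) + (-1 + 14*(21904/49)) = -2174 + (-1 + 43808/7) = -2174 + 43801/7 = 28583/7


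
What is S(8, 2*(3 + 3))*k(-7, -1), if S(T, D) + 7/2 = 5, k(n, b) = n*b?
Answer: 21/2 ≈ 10.500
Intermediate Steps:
k(n, b) = b*n
S(T, D) = 3/2 (S(T, D) = -7/2 + 5 = 3/2)
S(8, 2*(3 + 3))*k(-7, -1) = 3*(-1*(-7))/2 = (3/2)*7 = 21/2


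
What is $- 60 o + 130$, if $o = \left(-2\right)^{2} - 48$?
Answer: $2770$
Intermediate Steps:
$o = -44$ ($o = 4 - 48 = -44$)
$- 60 o + 130 = \left(-60\right) \left(-44\right) + 130 = 2640 + 130 = 2770$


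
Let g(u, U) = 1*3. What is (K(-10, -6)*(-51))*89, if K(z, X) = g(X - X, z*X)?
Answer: -13617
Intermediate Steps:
g(u, U) = 3
K(z, X) = 3
(K(-10, -6)*(-51))*89 = (3*(-51))*89 = -153*89 = -13617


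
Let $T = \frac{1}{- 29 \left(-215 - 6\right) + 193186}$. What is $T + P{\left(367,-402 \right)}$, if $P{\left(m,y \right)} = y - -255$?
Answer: $- \frac{29340464}{199595} \approx -147.0$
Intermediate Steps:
$P{\left(m,y \right)} = 255 + y$ ($P{\left(m,y \right)} = y + 255 = 255 + y$)
$T = \frac{1}{199595}$ ($T = \frac{1}{\left(-29\right) \left(-221\right) + 193186} = \frac{1}{6409 + 193186} = \frac{1}{199595} \approx 5.0101 \cdot 10^{-6}$)
$T + P{\left(367,-402 \right)} = \frac{1}{199595} + \left(255 - 402\right) = \frac{1}{199595} - 147 = - \frac{29340464}{199595}$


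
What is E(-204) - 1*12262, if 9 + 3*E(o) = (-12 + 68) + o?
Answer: -36943/3 ≈ -12314.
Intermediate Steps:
E(o) = 47/3 + o/3 (E(o) = -3 + ((-12 + 68) + o)/3 = -3 + (56 + o)/3 = -3 + (56/3 + o/3) = 47/3 + o/3)
E(-204) - 1*12262 = (47/3 + (1/3)*(-204)) - 1*12262 = (47/3 - 68) - 12262 = -157/3 - 12262 = -36943/3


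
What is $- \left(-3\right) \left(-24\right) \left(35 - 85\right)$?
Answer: $3600$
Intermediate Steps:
$- \left(-3\right) \left(-24\right) \left(35 - 85\right) = - 72 \left(-50\right) = \left(-1\right) \left(-3600\right) = 3600$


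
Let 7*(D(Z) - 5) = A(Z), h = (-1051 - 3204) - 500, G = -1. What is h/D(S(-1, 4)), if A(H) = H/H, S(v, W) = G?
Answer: -11095/12 ≈ -924.58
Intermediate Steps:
S(v, W) = -1
h = -4755 (h = -4255 - 500 = -4755)
A(H) = 1
D(Z) = 36/7 (D(Z) = 5 + (⅐)*1 = 5 + ⅐ = 36/7)
h/D(S(-1, 4)) = -4755/36/7 = -4755*7/36 = -11095/12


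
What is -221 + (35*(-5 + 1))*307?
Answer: -43201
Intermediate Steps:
-221 + (35*(-5 + 1))*307 = -221 + (35*(-4))*307 = -221 - 140*307 = -221 - 42980 = -43201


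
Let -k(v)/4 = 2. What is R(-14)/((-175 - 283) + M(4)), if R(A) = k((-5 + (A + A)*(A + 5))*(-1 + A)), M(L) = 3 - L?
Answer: 8/459 ≈ 0.017429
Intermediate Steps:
k(v) = -8 (k(v) = -4*2 = -8)
R(A) = -8
R(-14)/((-175 - 283) + M(4)) = -8/((-175 - 283) + (3 - 1*4)) = -8/(-458 + (3 - 4)) = -8/(-458 - 1) = -8/(-459) = -8*(-1/459) = 8/459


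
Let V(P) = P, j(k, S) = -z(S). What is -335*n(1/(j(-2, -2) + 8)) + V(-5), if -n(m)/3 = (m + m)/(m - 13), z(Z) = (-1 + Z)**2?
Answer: 970/7 ≈ 138.57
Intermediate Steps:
j(k, S) = -(-1 + S)**2
n(m) = -6*m/(-13 + m) (n(m) = -3*(m + m)/(m - 13) = -3*2*m/(-13 + m) = -6*m/(-13 + m))
-335*n(1/(j(-2, -2) + 8)) + V(-5) = -(-2010)/((-(-1 - 2)**2 + 8)*(-13 + 1/(-(-1 - 2)**2 + 8))) - 5 = -(-2010)/((-1*(-3)**2 + 8)*(-13 + 1/(-1*(-3)**2 + 8))) - 5 = -(-2010)/((-1*9 + 8)*(-13 + 1/(-1*9 + 8))) - 5 = -(-2010)/((-9 + 8)*(-13 + 1/(-9 + 8))) - 5 = -(-2010)/((-1)*(-13 + 1/(-1))) - 5 = -(-2010)*(-1)/(-13 - 1) - 5 = -(-2010)*(-1)/(-14) - 5 = -(-2010)*(-1)*(-1)/14 - 5 = -335*(-3/7) - 5 = 1005/7 - 5 = 970/7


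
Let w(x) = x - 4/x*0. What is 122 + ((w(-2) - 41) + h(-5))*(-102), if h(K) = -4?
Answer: 4916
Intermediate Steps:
w(x) = x (w(x) = x + 0 = x)
122 + ((w(-2) - 41) + h(-5))*(-102) = 122 + ((-2 - 41) - 4)*(-102) = 122 + (-43 - 4)*(-102) = 122 - 47*(-102) = 122 + 4794 = 4916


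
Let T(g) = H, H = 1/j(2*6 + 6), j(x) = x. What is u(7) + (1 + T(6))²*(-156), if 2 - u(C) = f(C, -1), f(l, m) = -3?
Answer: -4558/27 ≈ -168.81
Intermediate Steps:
u(C) = 5 (u(C) = 2 - 1*(-3) = 2 + 3 = 5)
H = 1/18 (H = 1/(2*6 + 6) = 1/(12 + 6) = 1/18 ≈ 0.055556)
T(g) = 1/18
u(7) + (1 + T(6))²*(-156) = 5 + (1 + 1/18)²*(-156) = 5 + (19/18)²*(-156) = 5 + (361/324)*(-156) = 5 - 4693/27 = -4558/27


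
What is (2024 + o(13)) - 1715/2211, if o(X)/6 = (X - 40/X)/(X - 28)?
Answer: 290197247/143715 ≈ 2019.3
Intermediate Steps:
o(X) = 6*(X - 40/X)/(-28 + X) (o(X) = 6*((X - 40/X)/(X - 28)) = 6*((X - 40/X)/(-28 + X)) = 6*(X - 40/X)/(-28 + X))
(2024 + o(13)) - 1715/2211 = (2024 + 6*(-40 + 13**2)/(13*(-28 + 13))) - 1715/2211 = (2024 + 6*(1/13)*(-40 + 169)/(-15)) - 1715*1/2211 = (2024 + 6*(1/13)*(-1/15)*129) - 1715/2211 = (2024 - 258/65) - 1715/2211 = 131302/65 - 1715/2211 = 290197247/143715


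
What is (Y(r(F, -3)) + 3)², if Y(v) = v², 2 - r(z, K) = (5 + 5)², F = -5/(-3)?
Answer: 92294449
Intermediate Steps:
F = 5/3 (F = -5*(-⅓) = 5/3 ≈ 1.6667)
r(z, K) = -98 (r(z, K) = 2 - (5 + 5)² = 2 - 1*10² = 2 - 1*100 = 2 - 100 = -98)
(Y(r(F, -3)) + 3)² = ((-98)² + 3)² = (9604 + 3)² = 9607² = 92294449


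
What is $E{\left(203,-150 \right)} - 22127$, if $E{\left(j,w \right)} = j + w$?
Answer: $-22074$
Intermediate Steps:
$E{\left(203,-150 \right)} - 22127 = \left(203 - 150\right) - 22127 = 53 - 22127 = -22074$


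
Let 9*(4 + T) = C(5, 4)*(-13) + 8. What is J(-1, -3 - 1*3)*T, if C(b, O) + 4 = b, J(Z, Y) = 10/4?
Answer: -205/18 ≈ -11.389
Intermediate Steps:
J(Z, Y) = 5/2 (J(Z, Y) = 10*(1/4) = 5/2)
C(b, O) = -4 + b
T = -41/9 (T = -4 + ((-4 + 5)*(-13) + 8)/9 = -4 + (1*(-13) + 8)/9 = -4 + (-13 + 8)/9 = -4 + (1/9)*(-5) = -4 - 5/9 = -41/9 ≈ -4.5556)
J(-1, -3 - 1*3)*T = (5/2)*(-41/9) = -205/18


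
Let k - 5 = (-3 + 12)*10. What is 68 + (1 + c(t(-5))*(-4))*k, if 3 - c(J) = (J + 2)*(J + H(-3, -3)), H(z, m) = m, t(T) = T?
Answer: 8143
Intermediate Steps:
c(J) = 3 - (-3 + J)*(2 + J) (c(J) = 3 - (J + 2)*(J - 3) = 3 - (2 + J)*(-3 + J) = 3 - (-3 + J)*(2 + J))
k = 95 (k = 5 + (-3 + 12)*10 = 5 + 9*10 = 5 + 90 = 95)
68 + (1 + c(t(-5))*(-4))*k = 68 + (1 + (9 - 5 - 1*(-5)²)*(-4))*95 = 68 + (1 + (9 - 5 - 1*25)*(-4))*95 = 68 + (1 + (9 - 5 - 25)*(-4))*95 = 68 + (1 - 21*(-4))*95 = 68 + (1 + 84)*95 = 68 + 85*95 = 68 + 8075 = 8143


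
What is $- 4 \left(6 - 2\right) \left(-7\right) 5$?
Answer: $560$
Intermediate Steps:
$- 4 \left(6 - 2\right) \left(-7\right) 5 = \left(-4\right) 4 \left(-7\right) 5 = \left(-16\right) \left(-7\right) 5 = 112 \cdot 5 = 560$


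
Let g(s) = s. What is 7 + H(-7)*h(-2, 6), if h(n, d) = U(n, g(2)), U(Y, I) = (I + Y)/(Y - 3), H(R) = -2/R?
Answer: 7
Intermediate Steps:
U(Y, I) = (I + Y)/(-3 + Y)
h(n, d) = (2 + n)/(-3 + n)
7 + H(-7)*h(-2, 6) = 7 + (-2/(-7))*((2 - 2)/(-3 - 2)) = 7 + (-2*(-1/7))*(0/(-5)) = 7 + 2*(-1/5*0)/7 = 7 + (2/7)*0 = 7 + 0 = 7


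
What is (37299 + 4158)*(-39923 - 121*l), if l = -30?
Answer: -1504598901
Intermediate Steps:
(37299 + 4158)*(-39923 - 121*l) = (37299 + 4158)*(-39923 - 121*(-30)) = 41457*(-39923 + 3630) = 41457*(-36293) = -1504598901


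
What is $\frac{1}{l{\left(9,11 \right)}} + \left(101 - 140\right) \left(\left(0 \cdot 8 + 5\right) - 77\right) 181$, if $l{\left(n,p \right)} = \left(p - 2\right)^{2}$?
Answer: $\frac{41168089}{81} \approx 5.0825 \cdot 10^{5}$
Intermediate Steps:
$l{\left(n,p \right)} = \left(-2 + p\right)^{2}$
$\frac{1}{l{\left(9,11 \right)}} + \left(101 - 140\right) \left(\left(0 \cdot 8 + 5\right) - 77\right) 181 = \frac{1}{\left(-2 + 11\right)^{2}} + \left(101 - 140\right) \left(\left(0 \cdot 8 + 5\right) - 77\right) 181 = \frac{1}{9^{2}} + - 39 \left(\left(0 + 5\right) - 77\right) 181 = \frac{1}{81} + - 39 \left(5 - 77\right) 181 = \frac{1}{81} + \left(-39\right) \left(-72\right) 181 = \frac{1}{81} + 2808 \cdot 181 = \frac{1}{81} + 508248 = \frac{41168089}{81}$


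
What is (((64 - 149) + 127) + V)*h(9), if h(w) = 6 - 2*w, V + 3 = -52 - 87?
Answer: 1200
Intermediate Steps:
V = -142 (V = -3 + (-52 - 87) = -3 - 139 = -142)
(((64 - 149) + 127) + V)*h(9) = (((64 - 149) + 127) - 142)*(6 - 2*9) = ((-85 + 127) - 142)*(6 - 18) = (42 - 142)*(-12) = -100*(-12) = 1200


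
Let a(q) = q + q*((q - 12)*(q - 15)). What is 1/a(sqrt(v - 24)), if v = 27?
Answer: 27/31669 + 184*sqrt(3)/95007 ≈ 0.0042070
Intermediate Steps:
a(q) = q + q*(-15 + q)*(-12 + q) (a(q) = q + q*((-12 + q)*(-15 + q)) = q + q*((-15 + q)*(-12 + q)) = q + q*(-15 + q)*(-12 + q))
1/a(sqrt(v - 24)) = 1/(sqrt(27 - 24)*(181 + (sqrt(27 - 24))**2 - 27*sqrt(27 - 24))) = 1/(sqrt(3)*(181 + (sqrt(3))**2 - 27*sqrt(3))) = 1/(sqrt(3)*(181 + 3 - 27*sqrt(3))) = 1/(sqrt(3)*(184 - 27*sqrt(3))) = sqrt(3)/(3*(184 - 27*sqrt(3)))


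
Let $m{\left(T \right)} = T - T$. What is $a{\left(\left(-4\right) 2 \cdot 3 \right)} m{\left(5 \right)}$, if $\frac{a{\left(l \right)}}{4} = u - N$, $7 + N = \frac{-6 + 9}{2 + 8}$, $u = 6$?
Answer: $0$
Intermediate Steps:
$N = - \frac{67}{10}$ ($N = -7 + \frac{-6 + 9}{2 + 8} = -7 + \frac{3}{10} = - \frac{67}{10} \approx -6.7$)
$a{\left(l \right)} = \frac{254}{5}$ ($a{\left(l \right)} = 4 \left(6 - - \frac{67}{10}\right) = 4 \left(6 + \frac{67}{10}\right) = 4 \cdot \frac{127}{10} = \frac{254}{5}$)
$m{\left(T \right)} = 0$
$a{\left(\left(-4\right) 2 \cdot 3 \right)} m{\left(5 \right)} = \frac{254}{5} \cdot 0 = 0$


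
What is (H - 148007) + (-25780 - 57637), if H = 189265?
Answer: -42159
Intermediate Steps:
(H - 148007) + (-25780 - 57637) = (189265 - 148007) + (-25780 - 57637) = 41258 - 83417 = -42159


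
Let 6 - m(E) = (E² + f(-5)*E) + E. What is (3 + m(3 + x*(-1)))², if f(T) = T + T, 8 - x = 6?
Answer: 289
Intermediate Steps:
x = 2 (x = 8 - 1*6 = 8 - 6 = 2)
f(T) = 2*T
m(E) = 6 - E² + 9*E (m(E) = 6 - ((E² + (2*(-5))*E) + E) = 6 - ((E² - 10*E) + E) = 6 - (E² - 9*E) = 6 + (-E² + 9*E) = 6 - E² + 9*E)
(3 + m(3 + x*(-1)))² = (3 + (6 - (3 + 2*(-1))² + 9*(3 + 2*(-1))))² = (3 + (6 - (3 - 2)² + 9*(3 - 2)))² = (3 + (6 - 1*1² + 9*1))² = (3 + (6 - 1*1 + 9))² = (3 + (6 - 1 + 9))² = (3 + 14)² = 17² = 289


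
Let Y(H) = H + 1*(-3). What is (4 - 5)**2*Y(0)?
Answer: -3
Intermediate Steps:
Y(H) = -3 + H (Y(H) = H - 3 = -3 + H)
(4 - 5)**2*Y(0) = (4 - 5)**2*(-3 + 0) = (-1)**2*(-3) = 1*(-3) = -3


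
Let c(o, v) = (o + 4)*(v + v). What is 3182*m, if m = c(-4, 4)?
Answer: 0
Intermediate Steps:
c(o, v) = 2*v*(4 + o) (c(o, v) = (4 + o)*(2*v) = 2*v*(4 + o))
m = 0 (m = 2*4*(4 - 4) = 2*4*0 = 0)
3182*m = 3182*0 = 0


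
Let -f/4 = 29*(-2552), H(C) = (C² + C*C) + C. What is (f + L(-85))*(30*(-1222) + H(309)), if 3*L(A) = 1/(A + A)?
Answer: 7780866552303/170 ≈ 4.5770e+10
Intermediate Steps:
L(A) = 1/(6*A) (L(A) = 1/(3*(A + A)) = 1/(3*((2*A))) = (1/(2*A))/3 = 1/(6*A))
H(C) = C + 2*C² (H(C) = (C² + C²) + C = 2*C² + C = C + 2*C²)
f = 296032 (f = -116*(-2552) = -4*(-74008) = 296032)
(f + L(-85))*(30*(-1222) + H(309)) = (296032 + (⅙)/(-85))*(30*(-1222) + 309*(1 + 2*309)) = (296032 + (⅙)*(-1/85))*(-36660 + 309*(1 + 618)) = (296032 - 1/510)*(-36660 + 309*619) = 150976319*(-36660 + 191271)/510 = (150976319/510)*154611 = 7780866552303/170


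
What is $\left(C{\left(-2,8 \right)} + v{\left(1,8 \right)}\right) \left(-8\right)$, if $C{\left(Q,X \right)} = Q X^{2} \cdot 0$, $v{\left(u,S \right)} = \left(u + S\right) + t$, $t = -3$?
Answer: $-48$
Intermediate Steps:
$v{\left(u,S \right)} = -3 + S + u$ ($v{\left(u,S \right)} = \left(u + S\right) - 3 = \left(S + u\right) - 3 = -3 + S + u$)
$C{\left(Q,X \right)} = 0$
$\left(C{\left(-2,8 \right)} + v{\left(1,8 \right)}\right) \left(-8\right) = \left(0 + \left(-3 + 8 + 1\right)\right) \left(-8\right) = \left(0 + 6\right) \left(-8\right) = 6 \left(-8\right) = -48$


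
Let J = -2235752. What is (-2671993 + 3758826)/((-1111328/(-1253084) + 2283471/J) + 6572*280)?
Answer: 761213773652683736/1288841096437852743 ≈ 0.59062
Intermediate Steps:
(-2671993 + 3758826)/((-1111328/(-1253084) + 2283471/J) + 6572*280) = (-2671993 + 3758826)/((-1111328/(-1253084) + 2283471/(-2235752)) + 6572*280) = 1086833/((-1111328*(-1/1253084) + 2283471*(-1/2235752)) + 1840160) = 1086833/((277832/313271 - 2283471/2235752) + 1840160) = 1086833/(-94181793977/700396264792 + 1840160) = 1086833/(1288841096437852743/700396264792) = 1086833*(700396264792/1288841096437852743) = 761213773652683736/1288841096437852743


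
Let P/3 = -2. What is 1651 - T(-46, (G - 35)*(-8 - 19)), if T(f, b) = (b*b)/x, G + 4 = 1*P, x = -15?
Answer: 100066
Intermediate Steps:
P = -6 (P = 3*(-2) = -6)
G = -10 (G = -4 + 1*(-6) = -4 - 6 = -10)
T(f, b) = -b**2/15 (T(f, b) = (b*b)/(-15) = b**2*(-1/15) = -b**2/15)
1651 - T(-46, (G - 35)*(-8 - 19)) = 1651 - (-1)*((-10 - 35)*(-8 - 19))**2/15 = 1651 - (-1)*(-45*(-27))**2/15 = 1651 - (-1)*1215**2/15 = 1651 - (-1)*1476225/15 = 1651 - 1*(-98415) = 1651 + 98415 = 100066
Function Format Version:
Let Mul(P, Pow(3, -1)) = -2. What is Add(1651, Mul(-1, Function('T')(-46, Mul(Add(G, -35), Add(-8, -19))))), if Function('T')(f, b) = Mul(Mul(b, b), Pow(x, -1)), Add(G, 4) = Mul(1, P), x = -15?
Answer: 100066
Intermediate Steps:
P = -6 (P = Mul(3, -2) = -6)
G = -10 (G = Add(-4, Mul(1, -6)) = Add(-4, -6) = -10)
Function('T')(f, b) = Mul(Rational(-1, 15), Pow(b, 2)) (Function('T')(f, b) = Mul(Mul(b, b), Pow(-15, -1)) = Mul(Pow(b, 2), Rational(-1, 15)) = Mul(Rational(-1, 15), Pow(b, 2)))
Add(1651, Mul(-1, Function('T')(-46, Mul(Add(G, -35), Add(-8, -19))))) = Add(1651, Mul(-1, Mul(Rational(-1, 15), Pow(Mul(Add(-10, -35), Add(-8, -19)), 2)))) = Add(1651, Mul(-1, Mul(Rational(-1, 15), Pow(Mul(-45, -27), 2)))) = Add(1651, Mul(-1, Mul(Rational(-1, 15), Pow(1215, 2)))) = Add(1651, Mul(-1, Mul(Rational(-1, 15), 1476225))) = Add(1651, Mul(-1, -98415)) = Add(1651, 98415) = 100066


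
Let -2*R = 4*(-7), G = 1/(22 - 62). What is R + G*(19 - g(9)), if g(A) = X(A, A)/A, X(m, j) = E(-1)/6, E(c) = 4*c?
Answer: 2921/216 ≈ 13.523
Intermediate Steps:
X(m, j) = -2/3 (X(m, j) = (4*(-1))/6 = -4*1/6 = -2/3)
g(A) = -2/(3*A)
G = -1/40 (G = 1/(-40) = -1/40 ≈ -0.025000)
R = 14 (R = -2*(-7) = -1/2*(-28) = 14)
R + G*(19 - g(9)) = 14 - (19 - (-2)/(3*9))/40 = 14 - (19 - 1*(-2/27))/40 = 14 - (19 + 2/27)/40 = 14 - 1/40*515/27 = 14 - 103/216 = 2921/216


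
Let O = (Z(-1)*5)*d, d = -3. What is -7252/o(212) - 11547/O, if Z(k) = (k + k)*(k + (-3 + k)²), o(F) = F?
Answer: -158649/2650 ≈ -59.868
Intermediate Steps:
Z(k) = 2*k*(k + (-3 + k)²) (Z(k) = (2*k)*(k + (-3 + k)²) = 2*k*(k + (-3 + k)²))
O = 450 (O = ((2*(-1)*(-1 + (-3 - 1)²))*5)*(-3) = ((2*(-1)*(-1 + (-4)²))*5)*(-3) = ((2*(-1)*(-1 + 16))*5)*(-3) = ((2*(-1)*15)*5)*(-3) = -30*5*(-3) = -150*(-3) = 450)
-7252/o(212) - 11547/O = -7252/212 - 11547/450 = -7252*1/212 - 11547*1/450 = -1813/53 - 1283/50 = -158649/2650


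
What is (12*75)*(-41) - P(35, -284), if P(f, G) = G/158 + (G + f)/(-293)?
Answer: -854102365/23147 ≈ -36899.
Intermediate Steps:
P(f, G) = -f/293 + 135*G/46294 (P(f, G) = G*(1/158) + (G + f)*(-1/293) = G/158 + (-G/293 - f/293) = -f/293 + 135*G/46294)
(12*75)*(-41) - P(35, -284) = (12*75)*(-41) - (-1/293*35 + (135/46294)*(-284)) = 900*(-41) - (-35/293 - 19170/23147) = -36900 - 1*(-21935/23147) = -36900 + 21935/23147 = -854102365/23147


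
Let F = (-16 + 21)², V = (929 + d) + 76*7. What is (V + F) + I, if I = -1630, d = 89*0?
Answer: -144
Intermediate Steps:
d = 0
V = 1461 (V = (929 + 0) + 76*7 = 929 + 532 = 1461)
F = 25 (F = 5² = 25)
(V + F) + I = (1461 + 25) - 1630 = 1486 - 1630 = -144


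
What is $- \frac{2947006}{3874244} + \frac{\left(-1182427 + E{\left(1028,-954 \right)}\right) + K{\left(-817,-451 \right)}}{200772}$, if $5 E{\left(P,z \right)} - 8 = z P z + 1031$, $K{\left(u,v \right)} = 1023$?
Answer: $\frac{81793185910727}{88390876860} \approx 925.36$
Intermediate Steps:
$E{\left(P,z \right)} = \frac{1039}{5} + \frac{P z^{2}}{5}$ ($E{\left(P,z \right)} = \frac{8}{5} + \frac{z P z + 1031}{5} = \frac{8}{5} + \frac{P z z + 1031}{5} = \frac{8}{5} + \frac{P z^{2} + 1031}{5} = \frac{8}{5} + \frac{1031 + P z^{2}}{5} = \frac{8}{5} + \left(\frac{1031}{5} + \frac{P z^{2}}{5}\right) = \frac{1039}{5} + \frac{P z^{2}}{5}$)
$- \frac{2947006}{3874244} + \frac{\left(-1182427 + E{\left(1028,-954 \right)}\right) + K{\left(-817,-451 \right)}}{200772} = - \frac{2947006}{3874244} + \frac{\left(-1182427 + \left(\frac{1039}{5} + \frac{1}{5} \cdot 1028 \left(-954\right)^{2}\right)\right) + 1023}{200772} = \left(-2947006\right) \frac{1}{3874244} + \left(\left(-1182427 + \left(\frac{1039}{5} + \frac{1}{5} \cdot 1028 \cdot 910116\right)\right) + 1023\right) \frac{1}{200772} = - \frac{1473503}{1937122} + \left(\left(-1182427 + \left(\frac{1039}{5} + \frac{935599248}{5}\right)\right) + 1023\right) \frac{1}{200772} = - \frac{1473503}{1937122} + \left(\left(-1182427 + \frac{935600287}{5}\right) + 1023\right) \frac{1}{200772} = - \frac{1473503}{1937122} + \left(\frac{929688152}{5} + 1023\right) \frac{1}{200772} = - \frac{1473503}{1937122} + \frac{929693267}{5} \cdot \frac{1}{200772} = - \frac{1473503}{1937122} + \frac{929693267}{1003860} = \frac{81793185910727}{88390876860}$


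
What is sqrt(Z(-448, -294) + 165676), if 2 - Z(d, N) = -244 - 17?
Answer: sqrt(165939) ≈ 407.36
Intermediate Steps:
Z(d, N) = 263 (Z(d, N) = 2 - (-244 - 17) = 2 - 1*(-261) = 2 + 261 = 263)
sqrt(Z(-448, -294) + 165676) = sqrt(263 + 165676) = sqrt(165939)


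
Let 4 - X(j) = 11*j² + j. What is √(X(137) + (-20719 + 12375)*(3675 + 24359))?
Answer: 4*I*√14632643 ≈ 15301.0*I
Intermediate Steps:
X(j) = 4 - j - 11*j² (X(j) = 4 - (11*j² + j) = 4 - (j + 11*j²) = 4 + (-j - 11*j²) = 4 - j - 11*j²)
√(X(137) + (-20719 + 12375)*(3675 + 24359)) = √((4 - 1*137 - 11*137²) + (-20719 + 12375)*(3675 + 24359)) = √((4 - 137 - 11*18769) - 8344*28034) = √((4 - 137 - 206459) - 233915696) = √(-206592 - 233915696) = √(-234122288) = 4*I*√14632643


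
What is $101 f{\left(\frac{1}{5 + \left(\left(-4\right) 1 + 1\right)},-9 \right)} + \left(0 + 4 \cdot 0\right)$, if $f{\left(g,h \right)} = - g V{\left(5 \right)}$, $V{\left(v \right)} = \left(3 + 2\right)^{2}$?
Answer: $- \frac{2525}{2} \approx -1262.5$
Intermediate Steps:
$V{\left(v \right)} = 25$ ($V{\left(v \right)} = 5^{2} = 25$)
$f{\left(g,h \right)} = - 25 g$ ($f{\left(g,h \right)} = - g 25 = - 25 g$)
$101 f{\left(\frac{1}{5 + \left(\left(-4\right) 1 + 1\right)},-9 \right)} + \left(0 + 4 \cdot 0\right) = 101 \left(- \frac{25}{5 + \left(\left(-4\right) 1 + 1\right)}\right) + \left(0 + 4 \cdot 0\right) = 101 \left(- \frac{25}{5 + \left(-4 + 1\right)}\right) + \left(0 + 0\right) = 101 \left(- \frac{25}{5 - 3}\right) + 0 = 101 \left(- \frac{25}{2}\right) + 0 = - \frac{2525}{2} + 0 = - \frac{2525}{2}$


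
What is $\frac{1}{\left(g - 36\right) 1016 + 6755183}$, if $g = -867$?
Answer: $\frac{1}{5837735} \approx 1.713 \cdot 10^{-7}$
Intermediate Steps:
$\frac{1}{\left(g - 36\right) 1016 + 6755183} = \frac{1}{\left(-867 - 36\right) 1016 + 6755183} = \frac{1}{\left(-903\right) 1016 + 6755183} = \frac{1}{-917448 + 6755183} = \frac{1}{5837735}$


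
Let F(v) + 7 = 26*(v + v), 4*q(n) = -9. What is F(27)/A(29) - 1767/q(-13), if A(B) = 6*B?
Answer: 46015/58 ≈ 793.36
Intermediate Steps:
q(n) = -9/4 (q(n) = (¼)*(-9) = -9/4)
F(v) = -7 + 52*v (F(v) = -7 + 26*(v + v) = -7 + 26*(2*v) = -7 + 52*v)
F(27)/A(29) - 1767/q(-13) = (-7 + 52*27)/((6*29)) - 1767/(-9/4) = (-7 + 1404)/174 - 1767*(-4/9) = 1397*(1/174) + 2356/3 = 1397/174 + 2356/3 = 46015/58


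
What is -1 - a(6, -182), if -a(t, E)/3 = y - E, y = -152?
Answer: 89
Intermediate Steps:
a(t, E) = 456 + 3*E (a(t, E) = -3*(-152 - E) = 456 + 3*E)
-1 - a(6, -182) = -1 - (456 + 3*(-182)) = -1 - (456 - 546) = -1 - 1*(-90) = -1 + 90 = 89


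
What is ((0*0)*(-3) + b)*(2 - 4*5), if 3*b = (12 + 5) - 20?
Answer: 18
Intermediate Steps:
b = -1 (b = ((12 + 5) - 20)/3 = (17 - 20)/3 = (⅓)*(-3) = -1)
((0*0)*(-3) + b)*(2 - 4*5) = ((0*0)*(-3) - 1)*(2 - 4*5) = (0*(-3) - 1)*(2 - 20) = (0 - 1)*(-18) = -1*(-18) = 18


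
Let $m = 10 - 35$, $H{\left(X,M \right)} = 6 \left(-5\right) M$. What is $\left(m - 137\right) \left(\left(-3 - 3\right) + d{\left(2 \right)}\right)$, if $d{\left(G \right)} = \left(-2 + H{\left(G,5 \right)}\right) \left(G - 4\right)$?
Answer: $-48276$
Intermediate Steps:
$H{\left(X,M \right)} = - 30 M$
$m = -25$ ($m = 10 - 35 = -25$)
$d{\left(G \right)} = 608 - 152 G$ ($d{\left(G \right)} = \left(-2 - 150\right) \left(G - 4\right) = \left(-2 - 150\right) \left(-4 + G\right) = - 152 \left(-4 + G\right) = 608 - 152 G$)
$\left(m - 137\right) \left(\left(-3 - 3\right) + d{\left(2 \right)}\right) = \left(-25 - 137\right) \left(\left(-3 - 3\right) + \left(608 - 304\right)\right) = - 162 \left(-6 + \left(608 - 304\right)\right) = - 162 \left(-6 + 304\right) = \left(-162\right) 298 = -48276$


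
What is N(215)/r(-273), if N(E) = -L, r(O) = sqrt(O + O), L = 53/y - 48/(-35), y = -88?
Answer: 2369*I*sqrt(546)/1681680 ≈ 0.032917*I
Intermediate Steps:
L = 2369/3080 (L = 53/(-88) - 48/(-35) = 53*(-1/88) - 48*(-1/35) = -53/88 + 48/35 = 2369/3080 ≈ 0.76916)
r(O) = sqrt(2)*sqrt(O) (r(O) = sqrt(2*O) = sqrt(2)*sqrt(O))
N(E) = -2369/3080 (N(E) = -1*2369/3080 = -2369/3080)
N(215)/r(-273) = -2369*(-I*sqrt(546)/546)/3080 = -(-2369)*I*sqrt(546)/1681680 = 2369*I*sqrt(546)/1681680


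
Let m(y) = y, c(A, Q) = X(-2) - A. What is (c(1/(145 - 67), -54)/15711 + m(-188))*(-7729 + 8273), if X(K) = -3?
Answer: -62665084208/612729 ≈ -1.0227e+5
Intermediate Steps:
c(A, Q) = -3 - A
(c(1/(145 - 67), -54)/15711 + m(-188))*(-7729 + 8273) = ((-3 - 1/(145 - 67))/15711 - 188)*(-7729 + 8273) = ((-3 - 1/78)*(1/15711) - 188)*544 = (-235/78*1/15711 - 188)*544 = (-235/1225458 - 188)*544 = -230386339/1225458*544 = -62665084208/612729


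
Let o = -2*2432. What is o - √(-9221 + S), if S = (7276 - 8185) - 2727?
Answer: -4864 - I*√12857 ≈ -4864.0 - 113.39*I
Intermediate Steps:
S = -3636 (S = -909 - 2727 = -3636)
o = -4864
o - √(-9221 + S) = -4864 - √(-9221 - 3636) = -4864 - √(-12857) = -4864 - I*√12857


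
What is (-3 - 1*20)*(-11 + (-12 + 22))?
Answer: 23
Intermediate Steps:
(-3 - 1*20)*(-11 + (-12 + 22)) = (-3 - 20)*(-11 + 10) = -23*(-1) = 23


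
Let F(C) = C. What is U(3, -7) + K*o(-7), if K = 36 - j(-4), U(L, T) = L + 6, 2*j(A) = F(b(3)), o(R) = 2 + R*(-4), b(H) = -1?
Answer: 1104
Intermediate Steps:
o(R) = 2 - 4*R
j(A) = -½ (j(A) = (½)*(-1) = -½)
U(L, T) = 6 + L
K = 73/2 (K = 36 - 1*(-½) = 36 + ½ = 73/2 ≈ 36.500)
U(3, -7) + K*o(-7) = (6 + 3) + 73*(2 - 4*(-7))/2 = 9 + 73*(2 + 28)/2 = 9 + (73/2)*30 = 9 + 1095 = 1104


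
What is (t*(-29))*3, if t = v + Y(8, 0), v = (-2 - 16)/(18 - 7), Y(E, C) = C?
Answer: 1566/11 ≈ 142.36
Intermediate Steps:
v = -18/11 ≈ -1.6364
t = -18/11 (t = -18/11 + 0 = -18/11 ≈ -1.6364)
(t*(-29))*3 = -18/11*(-29)*3 = (522/11)*3 = 1566/11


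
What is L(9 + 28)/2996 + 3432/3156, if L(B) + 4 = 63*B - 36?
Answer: 1459389/787948 ≈ 1.8521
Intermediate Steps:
L(B) = -40 + 63*B (L(B) = -4 + (63*B - 36) = -4 + (-36 + 63*B) = -40 + 63*B)
L(9 + 28)/2996 + 3432/3156 = (-40 + 63*(9 + 28))/2996 + 3432/3156 = (-40 + 63*37)*(1/2996) + 3432*(1/3156) = (-40 + 2331)*(1/2996) + 286/263 = 2291*(1/2996) + 286/263 = 2291/2996 + 286/263 = 1459389/787948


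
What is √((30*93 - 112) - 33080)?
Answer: 3*I*√3378 ≈ 174.36*I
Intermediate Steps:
√((30*93 - 112) - 33080) = √((2790 - 112) - 33080) = √(2678 - 33080) = √(-30402) = 3*I*√3378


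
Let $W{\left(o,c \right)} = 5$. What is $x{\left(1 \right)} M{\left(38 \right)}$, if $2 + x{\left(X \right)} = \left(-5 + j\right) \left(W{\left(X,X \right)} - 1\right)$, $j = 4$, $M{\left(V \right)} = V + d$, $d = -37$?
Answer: $-6$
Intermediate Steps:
$M{\left(V \right)} = -37 + V$ ($M{\left(V \right)} = V - 37 = -37 + V$)
$x{\left(X \right)} = -6$ ($x{\left(X \right)} = -2 + \left(-5 + 4\right) \left(5 - 1\right) = -2 - 4 = -6$)
$x{\left(1 \right)} M{\left(38 \right)} = - 6 \left(-37 + 38\right) = \left(-6\right) 1 = -6$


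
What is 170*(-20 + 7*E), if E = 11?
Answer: 9690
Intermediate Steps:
170*(-20 + 7*E) = 170*(-20 + 7*11) = 170*(-20 + 77) = 170*57 = 9690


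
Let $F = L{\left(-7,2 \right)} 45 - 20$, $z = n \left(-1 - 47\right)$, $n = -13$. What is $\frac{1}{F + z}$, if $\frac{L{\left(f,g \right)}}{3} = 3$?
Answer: $\frac{1}{1009} \approx 0.00099108$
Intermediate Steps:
$L{\left(f,g \right)} = 9$ ($L{\left(f,g \right)} = 3 \cdot 3 = 9$)
$z = 624$ ($z = - 13 \left(-1 - 47\right) = \left(-13\right) \left(-48\right) = 624$)
$F = 385$ ($F = 9 \cdot 45 - 20 = 405 - 20 = 385$)
$\frac{1}{F + z} = \frac{1}{385 + 624} = \frac{1}{1009}$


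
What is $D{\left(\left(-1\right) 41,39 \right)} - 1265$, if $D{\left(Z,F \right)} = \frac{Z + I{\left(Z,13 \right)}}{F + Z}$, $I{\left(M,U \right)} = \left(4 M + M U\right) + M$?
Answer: $- \frac{1751}{2} \approx -875.5$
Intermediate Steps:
$I{\left(M,U \right)} = 5 M + M U$
$D{\left(Z,F \right)} = \frac{19 Z}{F + Z}$ ($D{\left(Z,F \right)} = \frac{Z + Z \left(5 + 13\right)}{F + Z} = \frac{Z + Z 18}{F + Z} = \frac{Z + 18 Z}{F + Z} = \frac{19 Z}{F + Z}$)
$D{\left(\left(-1\right) 41,39 \right)} - 1265 = \frac{19 \left(\left(-1\right) 41\right)}{39 - 41} - 1265 = 19 \left(-41\right) \frac{1}{39 - 41} - 1265 = 19 \left(-41\right) \frac{1}{-2} - 1265 = 19 \left(-41\right) \left(- \frac{1}{2}\right) - 1265 = \frac{779}{2} - 1265 = - \frac{1751}{2}$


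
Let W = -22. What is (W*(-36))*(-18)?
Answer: -14256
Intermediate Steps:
(W*(-36))*(-18) = -22*(-36)*(-18) = 792*(-18) = -14256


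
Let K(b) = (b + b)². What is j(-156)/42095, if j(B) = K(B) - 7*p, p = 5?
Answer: 97309/42095 ≈ 2.3117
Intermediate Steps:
K(b) = 4*b² (K(b) = (2*b)² = 4*b²)
j(B) = -35 + 4*B² (j(B) = 4*B² - 7*5 = 4*B² - 35 = -35 + 4*B²)
j(-156)/42095 = (-35 + 4*(-156)²)/42095 = (-35 + 4*24336)*(1/42095) = (-35 + 97344)*(1/42095) = 97309*(1/42095) = 97309/42095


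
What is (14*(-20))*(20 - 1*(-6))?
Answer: -7280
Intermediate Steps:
(14*(-20))*(20 - 1*(-6)) = -280*(20 + 6) = -280*26 = -7280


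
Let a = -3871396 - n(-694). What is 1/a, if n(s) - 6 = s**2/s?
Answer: -1/3870708 ≈ -2.5835e-7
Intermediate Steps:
n(s) = 6 + s (n(s) = 6 + s**2/s = 6 + s)
a = -3870708 (a = -3871396 - (6 - 694) = -3871396 - 1*(-688) = -3871396 + 688 = -3870708)
1/a = 1/(-3870708) = -1/3870708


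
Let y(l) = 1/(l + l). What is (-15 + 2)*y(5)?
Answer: -13/10 ≈ -1.3000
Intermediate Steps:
y(l) = 1/(2*l)
(-15 + 2)*y(5) = (-15 + 2)*((½)/5) = -13/(2*5) = -13*⅒ = -13/10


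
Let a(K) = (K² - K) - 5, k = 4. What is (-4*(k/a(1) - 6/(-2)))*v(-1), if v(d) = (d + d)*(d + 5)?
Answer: 352/5 ≈ 70.400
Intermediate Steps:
v(d) = 2*d*(5 + d) (v(d) = (2*d)*(5 + d) = 2*d*(5 + d))
a(K) = -5 + K² - K
(-4*(k/a(1) - 6/(-2)))*v(-1) = (-4*(4/(-5 + 1² - 1*1) - 6/(-2)))*(2*(-1)*(5 - 1)) = (-4*(4/(-5 + 1 - 1) - 6*(-½)))*(2*(-1)*4) = -4*(4/(-5) + 3)*(-8) = -4*(4*(-⅕) + 3)*(-8) = -4*(-⅘ + 3)*(-8) = -4*11/5*(-8) = -44/5*(-8) = 352/5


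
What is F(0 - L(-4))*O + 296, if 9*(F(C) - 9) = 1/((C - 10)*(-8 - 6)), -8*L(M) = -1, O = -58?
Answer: -1153510/5103 ≈ -226.05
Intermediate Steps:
L(M) = ⅛ (L(M) = -⅛*(-1) = ⅛)
F(C) = 9 + 1/(9*(140 - 14*C)) (F(C) = 9 + 1/(9*(((C - 10)*(-8 - 6)))) = 9 + 1/(9*(((-10 + C)*(-14)))) = 9 + 1/(9*(140 - 14*C)))
F(0 - L(-4))*O + 296 = ((-11341 + 1134*(0 - 1*⅛))/(126*(-10 + (0 - 1*⅛))))*(-58) + 296 = ((-11341 + 1134*(0 - ⅛))/(126*(-10 + (0 - ⅛))))*(-58) + 296 = ((-11341 + 1134*(-⅛))/(126*(-10 - ⅛)))*(-58) + 296 = ((-11341 - 567/4)/(126*(-81/8)))*(-58) + 296 = ((1/126)*(-8/81)*(-45931/4))*(-58) + 296 = (45931/5103)*(-58) + 296 = -2663998/5103 + 296 = -1153510/5103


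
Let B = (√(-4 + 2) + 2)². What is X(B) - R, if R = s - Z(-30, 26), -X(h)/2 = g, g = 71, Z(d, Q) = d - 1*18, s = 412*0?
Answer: -190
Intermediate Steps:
s = 0
B = (2 + I*√2)² (B = (√(-2) + 2)² = (I*√2 + 2)² = (2 + I*√2)² ≈ 2.0 + 5.6569*I)
Z(d, Q) = -18 + d (Z(d, Q) = d - 18 = -18 + d)
X(h) = -142 (X(h) = -2*71 = -142)
R = 48 (R = 0 - (-18 - 30) = 0 - 1*(-48) = 0 + 48 = 48)
X(B) - R = -142 - 1*48 = -142 - 48 = -190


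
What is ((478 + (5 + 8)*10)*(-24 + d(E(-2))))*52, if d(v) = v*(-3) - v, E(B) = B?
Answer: -505856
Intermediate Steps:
d(v) = -4*v (d(v) = -3*v - v = -4*v)
((478 + (5 + 8)*10)*(-24 + d(E(-2))))*52 = ((478 + (5 + 8)*10)*(-24 - 4*(-2)))*52 = ((478 + 13*10)*(-24 + 8))*52 = ((478 + 130)*(-16))*52 = (608*(-16))*52 = -9728*52 = -505856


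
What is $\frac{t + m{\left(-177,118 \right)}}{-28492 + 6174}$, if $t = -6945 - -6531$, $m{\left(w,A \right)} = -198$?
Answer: $\frac{306}{11159} \approx 0.027422$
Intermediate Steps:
$t = -414$ ($t = -6945 + 6531 = -414$)
$\frac{t + m{\left(-177,118 \right)}}{-28492 + 6174} = \frac{-414 - 198}{-28492 + 6174} = - \frac{612}{-22318} = \left(-612\right) \left(- \frac{1}{22318}\right) = \frac{306}{11159}$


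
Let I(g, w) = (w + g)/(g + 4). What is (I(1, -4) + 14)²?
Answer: 4489/25 ≈ 179.56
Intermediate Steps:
I(g, w) = (g + w)/(4 + g)
(I(1, -4) + 14)² = ((1 - 4)/(4 + 1) + 14)² = (-3/5 + 14)² = ((⅕)*(-3) + 14)² = (-⅗ + 14)² = (67/5)² = 4489/25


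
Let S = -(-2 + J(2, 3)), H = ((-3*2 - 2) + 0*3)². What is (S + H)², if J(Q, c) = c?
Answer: 3969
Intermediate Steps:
H = 64 (H = ((-6 - 2) + 0)² = (-8 + 0)² = (-8)² = 64)
S = -1 (S = -(-2 + 3) = -1*1 = -1)
(S + H)² = (-1 + 64)² = 63² = 3969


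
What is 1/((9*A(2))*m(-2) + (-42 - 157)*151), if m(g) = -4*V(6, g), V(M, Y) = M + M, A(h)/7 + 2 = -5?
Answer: -1/8881 ≈ -0.00011260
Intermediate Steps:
A(h) = -49 (A(h) = -14 + 7*(-5) = -14 - 35 = -49)
V(M, Y) = 2*M
m(g) = -48 (m(g) = -8*6 = -4*12 = -48)
1/((9*A(2))*m(-2) + (-42 - 157)*151) = 1/((9*(-49))*(-48) + (-42 - 157)*151) = 1/(-441*(-48) - 199*151) = 1/(21168 - 30049) = 1/(-8881) = -1/8881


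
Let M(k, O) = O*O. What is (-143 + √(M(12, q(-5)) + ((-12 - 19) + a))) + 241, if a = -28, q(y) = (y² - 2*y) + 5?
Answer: 98 + √1541 ≈ 137.26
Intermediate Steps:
q(y) = 5 + y² - 2*y
M(k, O) = O²
(-143 + √(M(12, q(-5)) + ((-12 - 19) + a))) + 241 = (-143 + √((5 + (-5)² - 2*(-5))² + ((-12 - 19) - 28))) + 241 = (-143 + √((5 + 25 + 10)² + (-31 - 28))) + 241 = (-143 + √(40² - 59)) + 241 = (-143 + √(1600 - 59)) + 241 = (-143 + √1541) + 241 = 98 + √1541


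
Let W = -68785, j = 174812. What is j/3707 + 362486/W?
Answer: 970973438/23180545 ≈ 41.887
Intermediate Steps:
j/3707 + 362486/W = 174812/3707 + 362486/(-68785) = 174812*(1/3707) + 362486*(-1/68785) = 15892/337 - 362486/68785 = 970973438/23180545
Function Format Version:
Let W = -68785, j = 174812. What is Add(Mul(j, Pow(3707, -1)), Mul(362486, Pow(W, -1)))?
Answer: Rational(970973438, 23180545) ≈ 41.887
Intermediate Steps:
Add(Mul(j, Pow(3707, -1)), Mul(362486, Pow(W, -1))) = Add(Mul(174812, Pow(3707, -1)), Mul(362486, Pow(-68785, -1))) = Add(Mul(174812, Rational(1, 3707)), Mul(362486, Rational(-1, 68785))) = Add(Rational(15892, 337), Rational(-362486, 68785)) = Rational(970973438, 23180545)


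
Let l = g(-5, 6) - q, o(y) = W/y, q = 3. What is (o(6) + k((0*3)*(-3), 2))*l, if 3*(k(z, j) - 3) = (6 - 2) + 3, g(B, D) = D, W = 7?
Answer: 39/2 ≈ 19.500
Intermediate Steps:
k(z, j) = 16/3 (k(z, j) = 3 + ((6 - 2) + 3)/3 = 3 + (4 + 3)/3 = 3 + (⅓)*7 = 3 + 7/3 = 16/3)
o(y) = 7/y
l = 3 (l = 6 - 1*3 = 6 - 3 = 3)
(o(6) + k((0*3)*(-3), 2))*l = (7/6 + 16/3)*3 = (13/2)*3 = 39/2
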